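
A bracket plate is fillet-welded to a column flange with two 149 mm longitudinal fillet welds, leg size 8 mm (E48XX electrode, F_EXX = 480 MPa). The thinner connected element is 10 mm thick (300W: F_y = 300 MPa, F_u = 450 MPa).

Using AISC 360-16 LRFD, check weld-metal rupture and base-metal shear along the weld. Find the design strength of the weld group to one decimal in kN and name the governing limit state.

Weld metal: throat = 0.707×8 = 5.656 mm, L = 2×149 = 298 mm. φR_n = 0.75 × 0.6 × 480 × 5.656 × 298 = 364.1 kN.
Base metal shear (10 mm plate): yield φR_n = 1.0×0.6×300×10×298 = 536.4 kN; rupture φR_n = 0.75×0.6×450×10×298 = 603.5 kN; take 536.4 kN (yield).
Governing: min(364.1, 536.4) = 364.1 kN → weld metal.

364.1 kN (weld metal governs)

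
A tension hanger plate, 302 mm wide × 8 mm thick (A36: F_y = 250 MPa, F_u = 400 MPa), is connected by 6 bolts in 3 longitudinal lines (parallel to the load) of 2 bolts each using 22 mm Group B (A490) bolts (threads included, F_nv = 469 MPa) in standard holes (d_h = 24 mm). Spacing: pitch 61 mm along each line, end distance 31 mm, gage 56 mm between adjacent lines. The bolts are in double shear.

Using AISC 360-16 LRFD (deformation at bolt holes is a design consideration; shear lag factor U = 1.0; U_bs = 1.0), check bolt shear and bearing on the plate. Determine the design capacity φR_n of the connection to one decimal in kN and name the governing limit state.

Bolt shear: A_b = π(22)²/4 = 380.13 mm². φR_n = 0.75 × 469 × 380.13 × 6 × 2 = 1604.5 kN.
Bearing (8 mm plate, F_u = 400 MPa): end bolts L_c = 31 − 24/2 = 19, R_n = min(1.2×19×8×400, 2.4×22×8×400) = 72.96 kN/bolt; interior L_c = 61 − 24 = 37, R_n = 142.08 kN/bolt. φR_n = 0.75 × (3×72.96 + 3×142.08) = 483.8 kN.
Governing: min(1604.5, 483.8) = 483.8 kN → bearing.

483.8 kN (bearing governs)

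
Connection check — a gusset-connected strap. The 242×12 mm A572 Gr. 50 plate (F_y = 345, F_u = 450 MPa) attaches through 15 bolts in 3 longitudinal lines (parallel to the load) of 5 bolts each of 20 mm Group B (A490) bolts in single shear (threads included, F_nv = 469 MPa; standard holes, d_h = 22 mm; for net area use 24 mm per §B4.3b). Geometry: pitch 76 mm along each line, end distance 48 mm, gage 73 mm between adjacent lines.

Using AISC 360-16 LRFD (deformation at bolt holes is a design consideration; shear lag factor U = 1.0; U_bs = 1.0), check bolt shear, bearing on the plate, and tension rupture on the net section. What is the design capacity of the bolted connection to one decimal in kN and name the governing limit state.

Bolt shear: A_b = π(20)²/4 = 314.16 mm². φR_n = 0.75 × 469 × 314.16 × 15 × 1 = 1657.6 kN.
Bearing (12 mm plate, F_u = 450 MPa): end bolts L_c = 48 − 22/2 = 37, R_n = min(1.2×37×12×450, 2.4×20×12×450) = 239.76 kN/bolt; interior L_c = 76 − 22 = 54, R_n = 259.2 kN/bolt. φR_n = 0.75 × (3×239.76 + 12×259.2) = 2872.3 kN.
Tension rupture (net): A_n = (242 − 3×24)×12 = 2040 mm² (U = 1.0, A_e = A_n). φR_n = 0.75 × 450 × 2040 = 688.5 kN.
Governing: min(1657.6, 2872.3, 688.5) = 688.5 kN → net-section rupture.

688.5 kN (net-section rupture governs)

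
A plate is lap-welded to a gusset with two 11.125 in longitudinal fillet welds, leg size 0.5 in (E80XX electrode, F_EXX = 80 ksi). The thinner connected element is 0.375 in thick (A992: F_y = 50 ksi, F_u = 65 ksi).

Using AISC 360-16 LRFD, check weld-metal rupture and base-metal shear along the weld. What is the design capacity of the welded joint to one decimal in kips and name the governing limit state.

Weld metal: throat = 0.707×0.5 = 0.3535 in, L = 2×11.125 = 22.25 in. φR_n = 0.75 × 0.6 × 80 × 0.3535 × 22.25 = 283.2 kips.
Base metal shear (0.375 in plate): yield φR_n = 1.0×0.6×50×0.375×22.25 = 250.3 kips; rupture φR_n = 0.75×0.6×65×0.375×22.25 = 244.1 kips; take 244.1 kips (rupture).
Governing: min(283.2, 244.1) = 244.1 kips → base-metal shear.

244.1 kips (base-metal shear governs)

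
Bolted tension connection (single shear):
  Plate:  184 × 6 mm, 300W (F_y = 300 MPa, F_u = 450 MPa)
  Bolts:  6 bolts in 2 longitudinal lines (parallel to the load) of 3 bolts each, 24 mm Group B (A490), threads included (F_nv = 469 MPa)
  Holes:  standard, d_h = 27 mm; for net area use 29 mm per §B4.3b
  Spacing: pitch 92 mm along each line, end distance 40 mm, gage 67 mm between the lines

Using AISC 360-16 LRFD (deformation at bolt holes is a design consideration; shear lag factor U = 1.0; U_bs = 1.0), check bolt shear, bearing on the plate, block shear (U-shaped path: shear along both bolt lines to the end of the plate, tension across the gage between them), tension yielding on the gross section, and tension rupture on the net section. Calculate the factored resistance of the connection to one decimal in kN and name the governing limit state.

Bolt shear: A_b = π(24)²/4 = 452.39 mm². φR_n = 0.75 × 469 × 452.39 × 6 × 1 = 954.8 kN.
Bearing (6 mm plate, F_u = 450 MPa): end bolts L_c = 40 − 27/2 = 26.5, R_n = min(1.2×26.5×6×450, 2.4×24×6×450) = 85.86 kN/bolt; interior L_c = 92 − 27 = 65, R_n = 155.52 kN/bolt. φR_n = 0.75 × (2×85.86 + 4×155.52) = 595.4 kN.
Block shear: shear path 2×[40+2×92] = 2×224 mm, A_gv = 2688, A_nv = 2×(224 − 2.5×29)×6 = 1818 mm²; tension across gage: (67 − 1×29)×6 = 228 mm². R_n = min(0.6×450×1818, 0.6×300×2688) + 1.0×450×228 = min(490.86, 483.84) + 102.6 = 586.44 kN. φR_n = 0.75 × 586.44 = 439.8 kN.
Tension yield (gross): A_g = 184×6 = 1104 mm². φR_n = 0.90 × 300 × 1104 = 298.1 kN.
Tension rupture (net): A_n = (184 − 2×29)×6 = 756 mm² (U = 1.0, A_e = A_n). φR_n = 0.75 × 450 × 756 = 255.2 kN.
Governing: min(954.8, 595.4, 439.8, 298.1, 255.2) = 255.2 kN → net-section rupture.

255.2 kN (net-section rupture governs)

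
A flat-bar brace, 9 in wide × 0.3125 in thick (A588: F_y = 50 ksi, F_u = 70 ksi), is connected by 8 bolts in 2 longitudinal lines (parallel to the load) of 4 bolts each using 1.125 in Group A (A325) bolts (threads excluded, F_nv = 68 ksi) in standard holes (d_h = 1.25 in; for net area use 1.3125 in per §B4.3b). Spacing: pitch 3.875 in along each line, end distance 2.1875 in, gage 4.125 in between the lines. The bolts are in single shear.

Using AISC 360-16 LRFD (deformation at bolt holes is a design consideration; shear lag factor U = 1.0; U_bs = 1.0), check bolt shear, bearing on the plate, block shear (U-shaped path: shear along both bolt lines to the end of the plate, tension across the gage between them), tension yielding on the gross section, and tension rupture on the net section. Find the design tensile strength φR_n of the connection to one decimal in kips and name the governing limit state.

Bolt shear: A_b = π(1.125)²/4 = 0.99402 in². φR_n = 0.75 × 68 × 0.99402 × 8 × 1 = 405.6 kips.
Bearing (0.3125 in plate, F_u = 70 ksi): end bolts L_c = 2.1875 − 1.25/2 = 1.5625, R_n = min(1.2×1.5625×0.3125×70, 2.4×1.125×0.3125×70) = 41.016 kips/bolt; interior L_c = 3.875 − 1.25 = 2.625, R_n = 59.063 kips/bolt. φR_n = 0.75 × (2×41.016 + 6×59.063) = 327.3 kips.
Block shear: shear path 2×[2.1875+3×3.875] = 2×13.8125 in, A_gv = 8.6328, A_nv = 2×(13.8125 − 3.5×1.3125)×0.3125 = 5.7617 in²; tension across gage: (4.125 − 1×1.3125)×0.3125 = 0.87891 in². R_n = min(0.6×70×5.7617, 0.6×50×8.6328) + 1.0×70×0.87891 = min(241.99, 258.98) + 61.524 = 303.51 kips. φR_n = 0.75 × 303.51 = 227.6 kips.
Tension yield (gross): A_g = 9×0.3125 = 2.8125 in². φR_n = 0.90 × 50 × 2.8125 = 126.6 kips.
Tension rupture (net): A_n = (9 − 2×1.3125)×0.3125 = 1.9922 in² (U = 1.0, A_e = A_n). φR_n = 0.75 × 70 × 1.9922 = 104.6 kips.
Governing: min(405.6, 327.3, 227.6, 126.6, 104.6) = 104.6 kips → net-section rupture.

104.6 kips (net-section rupture governs)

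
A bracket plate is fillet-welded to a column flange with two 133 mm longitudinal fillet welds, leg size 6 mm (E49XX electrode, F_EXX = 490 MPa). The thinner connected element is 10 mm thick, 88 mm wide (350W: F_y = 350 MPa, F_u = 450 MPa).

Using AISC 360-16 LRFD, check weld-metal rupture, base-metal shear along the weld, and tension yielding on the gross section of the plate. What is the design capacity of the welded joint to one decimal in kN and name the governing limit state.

248.8 kN (weld metal governs)

Weld metal: throat = 0.707×6 = 4.242 mm, L = 2×133 = 266 mm. φR_n = 0.75 × 0.6 × 490 × 4.242 × 266 = 248.8 kN.
Base metal shear (10 mm plate): yield φR_n = 1.0×0.6×350×10×266 = 558.6 kN; rupture φR_n = 0.75×0.6×450×10×266 = 538.7 kN; take 538.7 kN (rupture).
Tension yield (gross): A_g = 88×10 = 880 mm². φR_n = 0.90 × 350 × 880 = 277.2 kN.
Governing: min(248.8, 538.7, 277.2) = 248.8 kN → weld metal.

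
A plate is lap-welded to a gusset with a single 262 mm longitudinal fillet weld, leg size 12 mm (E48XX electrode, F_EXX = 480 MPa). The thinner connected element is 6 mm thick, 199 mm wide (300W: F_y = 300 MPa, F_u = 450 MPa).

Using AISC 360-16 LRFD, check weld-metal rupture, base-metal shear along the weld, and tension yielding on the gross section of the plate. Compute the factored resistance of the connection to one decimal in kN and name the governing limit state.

Weld metal: throat = 0.707×12 = 8.484 mm, L = 262 mm. φR_n = 0.75 × 0.6 × 480 × 8.484 × 262 = 480.1 kN.
Base metal shear (6 mm plate): yield φR_n = 1.0×0.6×300×6×262 = 283.0 kN; rupture φR_n = 0.75×0.6×450×6×262 = 318.3 kN; take 283.0 kN (yield).
Tension yield (gross): A_g = 199×6 = 1194 mm². φR_n = 0.90 × 300 × 1194 = 322.4 kN.
Governing: min(480.1, 283.0, 322.4) = 283.0 kN → base-metal shear.

283.0 kN (base-metal shear governs)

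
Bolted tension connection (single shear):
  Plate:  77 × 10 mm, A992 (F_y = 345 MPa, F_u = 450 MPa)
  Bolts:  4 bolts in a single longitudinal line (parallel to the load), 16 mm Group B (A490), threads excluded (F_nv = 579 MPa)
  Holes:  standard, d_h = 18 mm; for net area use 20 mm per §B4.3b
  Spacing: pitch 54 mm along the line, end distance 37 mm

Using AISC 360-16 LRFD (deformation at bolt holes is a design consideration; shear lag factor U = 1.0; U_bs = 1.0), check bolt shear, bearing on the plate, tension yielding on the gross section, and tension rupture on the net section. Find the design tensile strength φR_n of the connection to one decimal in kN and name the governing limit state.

Bolt shear: A_b = π(16)²/4 = 201.06 mm². φR_n = 0.75 × 579 × 201.06 × 4 × 1 = 349.2 kN.
Bearing (10 mm plate, F_u = 450 MPa): end bolts L_c = 37 − 18/2 = 28, R_n = min(1.2×28×10×450, 2.4×16×10×450) = 151.2 kN/bolt; interior L_c = 54 − 18 = 36, R_n = 172.8 kN/bolt. φR_n = 0.75 × (1×151.2 + 3×172.8) = 502.2 kN.
Tension yield (gross): A_g = 77×10 = 770 mm². φR_n = 0.90 × 345 × 770 = 239.1 kN.
Tension rupture (net): A_n = (77 − 1×20)×10 = 570 mm² (U = 1.0, A_e = A_n). φR_n = 0.75 × 450 × 570 = 192.4 kN.
Governing: min(349.2, 502.2, 239.1, 192.4) = 192.4 kN → net-section rupture.

192.4 kN (net-section rupture governs)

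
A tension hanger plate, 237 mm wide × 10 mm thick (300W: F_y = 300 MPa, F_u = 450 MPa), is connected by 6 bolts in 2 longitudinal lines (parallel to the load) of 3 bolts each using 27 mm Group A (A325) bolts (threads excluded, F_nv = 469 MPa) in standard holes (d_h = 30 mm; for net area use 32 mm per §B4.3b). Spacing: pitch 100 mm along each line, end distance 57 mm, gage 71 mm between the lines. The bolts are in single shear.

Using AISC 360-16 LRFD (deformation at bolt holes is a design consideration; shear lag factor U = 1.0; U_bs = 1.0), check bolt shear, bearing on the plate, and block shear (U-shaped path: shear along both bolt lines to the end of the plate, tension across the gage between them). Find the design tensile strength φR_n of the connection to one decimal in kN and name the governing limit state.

825.5 kN (block shear governs)

Bolt shear: A_b = π(27)²/4 = 572.56 mm². φR_n = 0.75 × 469 × 572.56 × 6 × 1 = 1208.4 kN.
Bearing (10 mm plate, F_u = 450 MPa): end bolts L_c = 57 − 30/2 = 42, R_n = min(1.2×42×10×450, 2.4×27×10×450) = 226.8 kN/bolt; interior L_c = 100 − 30 = 70, R_n = 291.6 kN/bolt. φR_n = 0.75 × (2×226.8 + 4×291.6) = 1215.0 kN.
Block shear: shear path 2×[57+2×100] = 2×257 mm, A_gv = 5140, A_nv = 2×(257 − 2.5×32)×10 = 3540 mm²; tension across gage: (71 − 1×32)×10 = 390 mm². R_n = min(0.6×450×3540, 0.6×300×5140) + 1.0×450×390 = min(955.8, 925.2) + 175.5 = 1100.7 kN. φR_n = 0.75 × 1100.7 = 825.5 kN.
Governing: min(1208.4, 1215.0, 825.5) = 825.5 kN → block shear.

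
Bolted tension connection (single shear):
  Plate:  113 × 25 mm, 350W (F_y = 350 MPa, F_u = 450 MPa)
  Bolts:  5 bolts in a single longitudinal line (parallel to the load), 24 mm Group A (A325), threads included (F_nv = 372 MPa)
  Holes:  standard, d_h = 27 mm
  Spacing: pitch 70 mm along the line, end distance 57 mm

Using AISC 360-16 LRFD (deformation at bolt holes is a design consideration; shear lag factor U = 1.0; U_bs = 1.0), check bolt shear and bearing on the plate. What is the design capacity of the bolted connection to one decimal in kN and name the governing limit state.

Bolt shear: A_b = π(24)²/4 = 452.39 mm². φR_n = 0.75 × 372 × 452.39 × 5 × 1 = 631.1 kN.
Bearing (25 mm plate, F_u = 450 MPa): end bolts L_c = 57 − 27/2 = 43.5, R_n = min(1.2×43.5×25×450, 2.4×24×25×450) = 587.25 kN/bolt; interior L_c = 70 − 27 = 43, R_n = 580.5 kN/bolt. φR_n = 0.75 × (1×587.25 + 4×580.5) = 2181.9 kN.
Governing: min(631.1, 2181.9) = 631.1 kN → bolt shear.

631.1 kN (bolt shear governs)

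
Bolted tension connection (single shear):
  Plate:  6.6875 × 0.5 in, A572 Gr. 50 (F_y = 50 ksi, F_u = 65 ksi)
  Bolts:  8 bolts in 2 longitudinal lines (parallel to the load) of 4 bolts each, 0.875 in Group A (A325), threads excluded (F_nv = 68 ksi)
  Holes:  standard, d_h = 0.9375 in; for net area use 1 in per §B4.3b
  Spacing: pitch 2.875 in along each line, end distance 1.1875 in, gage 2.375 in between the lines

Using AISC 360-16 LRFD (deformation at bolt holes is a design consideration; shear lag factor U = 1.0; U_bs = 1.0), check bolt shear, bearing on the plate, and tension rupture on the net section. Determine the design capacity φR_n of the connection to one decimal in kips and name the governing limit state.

114.3 kips (net-section rupture governs)

Bolt shear: A_b = π(0.875)²/4 = 0.60132 in². φR_n = 0.75 × 68 × 0.60132 × 8 × 1 = 245.3 kips.
Bearing (0.5 in plate, F_u = 65 ksi): end bolts L_c = 1.1875 − 0.9375/2 = 0.71875, R_n = min(1.2×0.71875×0.5×65, 2.4×0.875×0.5×65) = 28.031 kips/bolt; interior L_c = 2.875 − 0.9375 = 1.9375, R_n = 68.25 kips/bolt. φR_n = 0.75 × (2×28.031 + 6×68.25) = 349.2 kips.
Tension rupture (net): A_n = (6.6875 − 2×1)×0.5 = 2.3438 in² (U = 1.0, A_e = A_n). φR_n = 0.75 × 65 × 2.3438 = 114.3 kips.
Governing: min(245.3, 349.2, 114.3) = 114.3 kips → net-section rupture.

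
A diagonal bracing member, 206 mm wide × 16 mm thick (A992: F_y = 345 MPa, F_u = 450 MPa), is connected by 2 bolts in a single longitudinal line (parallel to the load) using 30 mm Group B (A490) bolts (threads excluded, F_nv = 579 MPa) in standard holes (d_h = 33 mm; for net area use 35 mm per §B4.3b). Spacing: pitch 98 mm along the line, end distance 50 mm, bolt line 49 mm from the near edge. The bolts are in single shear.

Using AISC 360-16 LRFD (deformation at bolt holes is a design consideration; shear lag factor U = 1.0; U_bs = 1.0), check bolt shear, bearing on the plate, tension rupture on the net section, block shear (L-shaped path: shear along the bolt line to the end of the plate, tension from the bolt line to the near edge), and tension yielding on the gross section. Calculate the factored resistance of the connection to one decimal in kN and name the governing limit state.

Bolt shear: A_b = π(30)²/4 = 706.86 mm². φR_n = 0.75 × 579 × 706.86 × 2 × 1 = 613.9 kN.
Bearing (16 mm plate, F_u = 450 MPa): end bolts L_c = 50 − 33/2 = 33.5, R_n = min(1.2×33.5×16×450, 2.4×30×16×450) = 289.44 kN/bolt; interior L_c = 98 − 33 = 65, R_n = 518.4 kN/bolt. φR_n = 0.75 × (1×289.44 + 1×518.4) = 605.9 kN.
Tension rupture (net): A_n = (206 − 1×35)×16 = 2736 mm² (U = 1.0, A_e = A_n). φR_n = 0.75 × 450 × 2736 = 923.4 kN.
Block shear: shear path 1×[50+1×98] = 1×148 mm, A_gv = 2368, A_nv = 1×(148 − 1.5×35)×16 = 1528 mm²; tension to near edge: (49 − 0.5×35)×16 = 504 mm². R_n = min(0.6×450×1528, 0.6×345×2368) + 1.0×450×504 = min(412.56, 490.18) + 226.8 = 639.36 kN. φR_n = 0.75 × 639.36 = 479.5 kN.
Tension yield (gross): A_g = 206×16 = 3296 mm². φR_n = 0.90 × 345 × 3296 = 1023.4 kN.
Governing: min(613.9, 605.9, 923.4, 479.5, 1023.4) = 479.5 kN → block shear.

479.5 kN (block shear governs)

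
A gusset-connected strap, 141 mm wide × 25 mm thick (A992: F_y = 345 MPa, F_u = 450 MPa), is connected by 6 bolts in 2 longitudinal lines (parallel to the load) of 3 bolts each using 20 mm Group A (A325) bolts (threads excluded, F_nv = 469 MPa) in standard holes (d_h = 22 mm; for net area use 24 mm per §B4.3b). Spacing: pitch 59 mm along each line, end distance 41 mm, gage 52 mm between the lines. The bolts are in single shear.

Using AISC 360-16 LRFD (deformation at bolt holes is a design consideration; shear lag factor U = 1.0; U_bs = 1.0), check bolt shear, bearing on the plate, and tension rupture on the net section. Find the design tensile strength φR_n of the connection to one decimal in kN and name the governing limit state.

663.0 kN (bolt shear governs)

Bolt shear: A_b = π(20)²/4 = 314.16 mm². φR_n = 0.75 × 469 × 314.16 × 6 × 1 = 663.0 kN.
Bearing (25 mm plate, F_u = 450 MPa): end bolts L_c = 41 − 22/2 = 30, R_n = min(1.2×30×25×450, 2.4×20×25×450) = 405 kN/bolt; interior L_c = 59 − 22 = 37, R_n = 499.5 kN/bolt. φR_n = 0.75 × (2×405 + 4×499.5) = 2106.0 kN.
Tension rupture (net): A_n = (141 − 2×24)×25 = 2325 mm² (U = 1.0, A_e = A_n). φR_n = 0.75 × 450 × 2325 = 784.7 kN.
Governing: min(663.0, 2106.0, 784.7) = 663.0 kN → bolt shear.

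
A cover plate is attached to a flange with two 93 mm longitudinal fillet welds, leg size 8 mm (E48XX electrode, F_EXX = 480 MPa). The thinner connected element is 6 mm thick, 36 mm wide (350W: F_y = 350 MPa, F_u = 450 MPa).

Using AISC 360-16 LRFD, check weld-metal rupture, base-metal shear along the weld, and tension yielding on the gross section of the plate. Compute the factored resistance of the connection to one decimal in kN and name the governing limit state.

Weld metal: throat = 0.707×8 = 5.656 mm, L = 2×93 = 186 mm. φR_n = 0.75 × 0.6 × 480 × 5.656 × 186 = 227.2 kN.
Base metal shear (6 mm plate): yield φR_n = 1.0×0.6×350×6×186 = 234.4 kN; rupture φR_n = 0.75×0.6×450×6×186 = 226.0 kN; take 226.0 kN (rupture).
Tension yield (gross): A_g = 36×6 = 216 mm². φR_n = 0.90 × 350 × 216 = 68.0 kN.
Governing: min(227.2, 226.0, 68.0) = 68.0 kN → gross-section yield.

68.0 kN (gross-section yield governs)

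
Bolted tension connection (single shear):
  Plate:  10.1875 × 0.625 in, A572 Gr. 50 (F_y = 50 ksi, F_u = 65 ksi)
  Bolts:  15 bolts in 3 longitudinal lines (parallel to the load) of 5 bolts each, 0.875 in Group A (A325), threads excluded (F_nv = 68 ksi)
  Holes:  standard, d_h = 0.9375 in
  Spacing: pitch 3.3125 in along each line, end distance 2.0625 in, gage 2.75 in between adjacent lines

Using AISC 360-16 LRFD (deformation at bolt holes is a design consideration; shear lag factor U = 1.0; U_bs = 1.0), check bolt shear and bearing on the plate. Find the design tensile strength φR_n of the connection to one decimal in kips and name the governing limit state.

Bolt shear: A_b = π(0.875)²/4 = 0.60132 in². φR_n = 0.75 × 68 × 0.60132 × 15 × 1 = 460.0 kips.
Bearing (0.625 in plate, F_u = 65 ksi): end bolts L_c = 2.0625 − 0.9375/2 = 1.59375, R_n = min(1.2×1.59375×0.625×65, 2.4×0.875×0.625×65) = 77.695 kips/bolt; interior L_c = 3.3125 − 0.9375 = 2.375, R_n = 85.313 kips/bolt. φR_n = 0.75 × (3×77.695 + 12×85.313) = 942.6 kips.
Governing: min(460.0, 942.6) = 460.0 kips → bolt shear.

460.0 kips (bolt shear governs)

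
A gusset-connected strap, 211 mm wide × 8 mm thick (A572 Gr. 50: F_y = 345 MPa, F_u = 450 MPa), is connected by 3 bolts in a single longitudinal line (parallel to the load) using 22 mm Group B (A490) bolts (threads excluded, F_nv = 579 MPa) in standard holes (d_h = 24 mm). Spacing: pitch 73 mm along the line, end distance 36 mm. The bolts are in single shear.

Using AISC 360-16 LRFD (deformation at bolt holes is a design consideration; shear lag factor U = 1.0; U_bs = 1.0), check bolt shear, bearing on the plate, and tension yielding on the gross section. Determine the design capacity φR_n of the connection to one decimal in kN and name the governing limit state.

362.9 kN (bearing governs)

Bolt shear: A_b = π(22)²/4 = 380.13 mm². φR_n = 0.75 × 579 × 380.13 × 3 × 1 = 495.2 kN.
Bearing (8 mm plate, F_u = 450 MPa): end bolts L_c = 36 − 24/2 = 24, R_n = min(1.2×24×8×450, 2.4×22×8×450) = 103.68 kN/bolt; interior L_c = 73 − 24 = 49, R_n = 190.08 kN/bolt. φR_n = 0.75 × (1×103.68 + 2×190.08) = 362.9 kN.
Tension yield (gross): A_g = 211×8 = 1688 mm². φR_n = 0.90 × 345 × 1688 = 524.1 kN.
Governing: min(495.2, 362.9, 524.1) = 362.9 kN → bearing.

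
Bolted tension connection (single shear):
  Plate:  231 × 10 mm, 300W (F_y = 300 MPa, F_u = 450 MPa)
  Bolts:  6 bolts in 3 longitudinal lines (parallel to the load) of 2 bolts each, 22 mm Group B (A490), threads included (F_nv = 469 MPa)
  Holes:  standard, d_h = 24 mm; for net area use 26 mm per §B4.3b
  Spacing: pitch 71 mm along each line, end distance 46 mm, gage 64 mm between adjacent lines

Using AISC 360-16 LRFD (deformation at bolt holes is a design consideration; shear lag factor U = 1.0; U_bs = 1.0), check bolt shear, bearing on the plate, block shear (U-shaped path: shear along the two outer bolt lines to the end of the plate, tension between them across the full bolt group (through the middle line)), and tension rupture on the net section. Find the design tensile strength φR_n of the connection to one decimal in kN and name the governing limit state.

Bolt shear: A_b = π(22)²/4 = 380.13 mm². φR_n = 0.75 × 469 × 380.13 × 6 × 1 = 802.3 kN.
Bearing (10 mm plate, F_u = 450 MPa): end bolts L_c = 46 − 24/2 = 34, R_n = min(1.2×34×10×450, 2.4×22×10×450) = 183.6 kN/bolt; interior L_c = 71 − 24 = 47, R_n = 237.6 kN/bolt. φR_n = 0.75 × (3×183.6 + 3×237.6) = 947.7 kN.
Block shear: shear path 2×[46+1×71] = 2×117 mm, A_gv = 2340, A_nv = 2×(117 − 1.5×26)×10 = 1560 mm²; tension across gage: (128 − 2×26)×10 = 760 mm². R_n = min(0.6×450×1560, 0.6×300×2340) + 1.0×450×760 = min(421.2, 421.2) + 342 = 763.2 kN. φR_n = 0.75 × 763.2 = 572.4 kN.
Tension rupture (net): A_n = (231 − 3×26)×10 = 1530 mm² (U = 1.0, A_e = A_n). φR_n = 0.75 × 450 × 1530 = 516.4 kN.
Governing: min(802.3, 947.7, 572.4, 516.4) = 516.4 kN → net-section rupture.

516.4 kN (net-section rupture governs)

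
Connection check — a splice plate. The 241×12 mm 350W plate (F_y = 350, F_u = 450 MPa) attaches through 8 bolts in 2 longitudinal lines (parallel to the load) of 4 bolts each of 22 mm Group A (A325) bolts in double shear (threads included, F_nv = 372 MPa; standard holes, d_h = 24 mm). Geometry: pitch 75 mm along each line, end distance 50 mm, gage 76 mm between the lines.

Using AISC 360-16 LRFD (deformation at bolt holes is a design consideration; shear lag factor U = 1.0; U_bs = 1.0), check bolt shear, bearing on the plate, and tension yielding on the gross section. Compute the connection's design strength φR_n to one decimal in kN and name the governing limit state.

Bolt shear: A_b = π(22)²/4 = 380.13 mm². φR_n = 0.75 × 372 × 380.13 × 8 × 2 = 1696.9 kN.
Bearing (12 mm plate, F_u = 450 MPa): end bolts L_c = 50 − 24/2 = 38, R_n = min(1.2×38×12×450, 2.4×22×12×450) = 246.24 kN/bolt; interior L_c = 75 − 24 = 51, R_n = 285.12 kN/bolt. φR_n = 0.75 × (2×246.24 + 6×285.12) = 1652.4 kN.
Tension yield (gross): A_g = 241×12 = 2892 mm². φR_n = 0.90 × 350 × 2892 = 911.0 kN.
Governing: min(1696.9, 1652.4, 911.0) = 911.0 kN → gross-section yield.

911.0 kN (gross-section yield governs)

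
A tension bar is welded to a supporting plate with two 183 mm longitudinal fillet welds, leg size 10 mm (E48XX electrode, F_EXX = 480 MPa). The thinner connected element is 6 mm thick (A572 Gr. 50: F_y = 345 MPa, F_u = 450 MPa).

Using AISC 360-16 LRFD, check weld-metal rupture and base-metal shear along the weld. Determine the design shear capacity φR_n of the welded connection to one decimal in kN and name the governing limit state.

444.7 kN (base-metal shear governs)

Weld metal: throat = 0.707×10 = 7.07 mm, L = 2×183 = 366 mm. φR_n = 0.75 × 0.6 × 480 × 7.07 × 366 = 558.9 kN.
Base metal shear (6 mm plate): yield φR_n = 1.0×0.6×345×6×366 = 454.6 kN; rupture φR_n = 0.75×0.6×450×6×366 = 444.7 kN; take 444.7 kN (rupture).
Governing: min(558.9, 444.7) = 444.7 kN → base-metal shear.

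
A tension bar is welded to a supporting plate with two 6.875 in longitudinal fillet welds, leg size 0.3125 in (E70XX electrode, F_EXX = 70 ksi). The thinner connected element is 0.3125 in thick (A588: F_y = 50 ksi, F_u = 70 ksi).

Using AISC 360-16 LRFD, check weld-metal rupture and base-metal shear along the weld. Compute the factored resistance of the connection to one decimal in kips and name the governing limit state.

Weld metal: throat = 0.707×0.3125 = 0.22094 in, L = 2×6.875 = 13.75 in. φR_n = 0.75 × 0.6 × 70 × 0.22094 × 13.75 = 95.7 kips.
Base metal shear (0.3125 in plate): yield φR_n = 1.0×0.6×50×0.3125×13.75 = 128.9 kips; rupture φR_n = 0.75×0.6×70×0.3125×13.75 = 135.4 kips; take 128.9 kips (yield).
Governing: min(95.7, 128.9) = 95.7 kips → weld metal.

95.7 kips (weld metal governs)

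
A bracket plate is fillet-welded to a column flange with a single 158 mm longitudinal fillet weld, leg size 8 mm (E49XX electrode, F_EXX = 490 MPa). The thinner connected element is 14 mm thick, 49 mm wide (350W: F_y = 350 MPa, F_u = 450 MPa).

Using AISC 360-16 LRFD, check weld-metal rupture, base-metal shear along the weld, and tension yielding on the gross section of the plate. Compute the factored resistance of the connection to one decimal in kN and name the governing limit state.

197.0 kN (weld metal governs)

Weld metal: throat = 0.707×8 = 5.656 mm, L = 158 mm. φR_n = 0.75 × 0.6 × 490 × 5.656 × 158 = 197.0 kN.
Base metal shear (14 mm plate): yield φR_n = 1.0×0.6×350×14×158 = 464.5 kN; rupture φR_n = 0.75×0.6×450×14×158 = 447.9 kN; take 447.9 kN (rupture).
Tension yield (gross): A_g = 49×14 = 686 mm². φR_n = 0.90 × 350 × 686 = 216.1 kN.
Governing: min(197.0, 447.9, 216.1) = 197.0 kN → weld metal.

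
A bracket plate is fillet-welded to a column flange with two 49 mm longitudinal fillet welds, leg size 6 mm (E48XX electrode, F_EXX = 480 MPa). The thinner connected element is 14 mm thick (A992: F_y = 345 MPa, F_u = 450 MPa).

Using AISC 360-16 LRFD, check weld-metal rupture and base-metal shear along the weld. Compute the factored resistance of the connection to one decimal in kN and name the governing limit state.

89.8 kN (weld metal governs)

Weld metal: throat = 0.707×6 = 4.242 mm, L = 2×49 = 98 mm. φR_n = 0.75 × 0.6 × 480 × 4.242 × 98 = 89.8 kN.
Base metal shear (14 mm plate): yield φR_n = 1.0×0.6×345×14×98 = 284.0 kN; rupture φR_n = 0.75×0.6×450×14×98 = 277.8 kN; take 277.8 kN (rupture).
Governing: min(89.8, 277.8) = 89.8 kN → weld metal.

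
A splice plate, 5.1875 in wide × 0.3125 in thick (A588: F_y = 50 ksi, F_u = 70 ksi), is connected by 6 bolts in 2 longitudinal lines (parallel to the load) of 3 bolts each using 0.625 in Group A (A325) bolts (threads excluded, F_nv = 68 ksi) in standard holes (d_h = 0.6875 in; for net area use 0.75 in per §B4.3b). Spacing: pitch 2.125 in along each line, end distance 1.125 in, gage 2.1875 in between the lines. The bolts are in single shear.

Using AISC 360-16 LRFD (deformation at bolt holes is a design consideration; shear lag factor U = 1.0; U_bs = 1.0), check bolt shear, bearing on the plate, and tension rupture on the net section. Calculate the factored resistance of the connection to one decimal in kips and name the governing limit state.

60.5 kips (net-section rupture governs)

Bolt shear: A_b = π(0.625)²/4 = 0.3068 in². φR_n = 0.75 × 68 × 0.3068 × 6 × 1 = 93.9 kips.
Bearing (0.3125 in plate, F_u = 70 ksi): end bolts L_c = 1.125 − 0.6875/2 = 0.78125, R_n = min(1.2×0.78125×0.3125×70, 2.4×0.625×0.3125×70) = 20.508 kips/bolt; interior L_c = 2.125 − 0.6875 = 1.4375, R_n = 32.813 kips/bolt. φR_n = 0.75 × (2×20.508 + 4×32.813) = 129.2 kips.
Tension rupture (net): A_n = (5.1875 − 2×0.75)×0.3125 = 1.1523 in² (U = 1.0, A_e = A_n). φR_n = 0.75 × 70 × 1.1523 = 60.5 kips.
Governing: min(93.9, 129.2, 60.5) = 60.5 kips → net-section rupture.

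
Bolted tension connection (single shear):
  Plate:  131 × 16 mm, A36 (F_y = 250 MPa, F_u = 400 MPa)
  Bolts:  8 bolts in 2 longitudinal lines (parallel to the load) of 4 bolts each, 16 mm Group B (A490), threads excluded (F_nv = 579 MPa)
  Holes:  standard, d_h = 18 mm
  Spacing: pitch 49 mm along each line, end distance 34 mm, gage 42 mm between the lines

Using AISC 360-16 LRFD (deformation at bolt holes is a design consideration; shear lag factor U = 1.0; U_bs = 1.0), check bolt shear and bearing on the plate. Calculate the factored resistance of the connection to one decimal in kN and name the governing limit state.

Bolt shear: A_b = π(16)²/4 = 201.06 mm². φR_n = 0.75 × 579 × 201.06 × 8 × 1 = 698.5 kN.
Bearing (16 mm plate, F_u = 400 MPa): end bolts L_c = 34 − 18/2 = 25, R_n = min(1.2×25×16×400, 2.4×16×16×400) = 192 kN/bolt; interior L_c = 49 − 18 = 31, R_n = 238.08 kN/bolt. φR_n = 0.75 × (2×192 + 6×238.08) = 1359.4 kN.
Governing: min(698.5, 1359.4) = 698.5 kN → bolt shear.

698.5 kN (bolt shear governs)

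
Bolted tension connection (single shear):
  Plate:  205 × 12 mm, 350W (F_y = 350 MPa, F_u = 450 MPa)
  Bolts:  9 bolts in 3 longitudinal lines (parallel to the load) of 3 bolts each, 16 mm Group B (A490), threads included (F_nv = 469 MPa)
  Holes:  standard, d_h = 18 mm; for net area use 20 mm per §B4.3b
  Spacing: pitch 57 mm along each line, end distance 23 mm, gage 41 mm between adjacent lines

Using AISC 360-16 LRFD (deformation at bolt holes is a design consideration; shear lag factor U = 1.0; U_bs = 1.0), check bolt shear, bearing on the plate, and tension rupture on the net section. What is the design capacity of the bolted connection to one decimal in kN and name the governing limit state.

587.3 kN (net-section rupture governs)

Bolt shear: A_b = π(16)²/4 = 201.06 mm². φR_n = 0.75 × 469 × 201.06 × 9 × 1 = 636.5 kN.
Bearing (12 mm plate, F_u = 450 MPa): end bolts L_c = 23 − 18/2 = 14, R_n = min(1.2×14×12×450, 2.4×16×12×450) = 90.72 kN/bolt; interior L_c = 57 − 18 = 39, R_n = 207.36 kN/bolt. φR_n = 0.75 × (3×90.72 + 6×207.36) = 1137.2 kN.
Tension rupture (net): A_n = (205 − 3×20)×12 = 1740 mm² (U = 1.0, A_e = A_n). φR_n = 0.75 × 450 × 1740 = 587.3 kN.
Governing: min(636.5, 1137.2, 587.3) = 587.3 kN → net-section rupture.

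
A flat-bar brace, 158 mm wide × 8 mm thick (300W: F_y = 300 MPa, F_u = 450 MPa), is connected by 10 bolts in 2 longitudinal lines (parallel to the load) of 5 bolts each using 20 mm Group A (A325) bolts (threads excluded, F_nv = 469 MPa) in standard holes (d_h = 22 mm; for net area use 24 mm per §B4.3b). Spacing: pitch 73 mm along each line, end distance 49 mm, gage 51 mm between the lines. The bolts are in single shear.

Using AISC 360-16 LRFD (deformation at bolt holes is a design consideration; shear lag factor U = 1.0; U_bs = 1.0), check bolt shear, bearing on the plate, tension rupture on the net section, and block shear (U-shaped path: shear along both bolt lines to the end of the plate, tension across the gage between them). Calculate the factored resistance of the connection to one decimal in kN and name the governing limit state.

297.0 kN (net-section rupture governs)

Bolt shear: A_b = π(20)²/4 = 314.16 mm². φR_n = 0.75 × 469 × 314.16 × 10 × 1 = 1105.1 kN.
Bearing (8 mm plate, F_u = 450 MPa): end bolts L_c = 49 − 22/2 = 38, R_n = min(1.2×38×8×450, 2.4×20×8×450) = 164.16 kN/bolt; interior L_c = 73 − 22 = 51, R_n = 172.8 kN/bolt. φR_n = 0.75 × (2×164.16 + 8×172.8) = 1283.0 kN.
Tension rupture (net): A_n = (158 − 2×24)×8 = 880 mm² (U = 1.0, A_e = A_n). φR_n = 0.75 × 450 × 880 = 297.0 kN.
Block shear: shear path 2×[49+4×73] = 2×341 mm, A_gv = 5456, A_nv = 2×(341 − 4.5×24)×8 = 3728 mm²; tension across gage: (51 − 1×24)×8 = 216 mm². R_n = min(0.6×450×3728, 0.6×300×5456) + 1.0×450×216 = min(1006.6, 982.08) + 97.2 = 1079.3 kN. φR_n = 0.75 × 1079.3 = 809.5 kN.
Governing: min(1105.1, 1283.0, 297.0, 809.5) = 297.0 kN → net-section rupture.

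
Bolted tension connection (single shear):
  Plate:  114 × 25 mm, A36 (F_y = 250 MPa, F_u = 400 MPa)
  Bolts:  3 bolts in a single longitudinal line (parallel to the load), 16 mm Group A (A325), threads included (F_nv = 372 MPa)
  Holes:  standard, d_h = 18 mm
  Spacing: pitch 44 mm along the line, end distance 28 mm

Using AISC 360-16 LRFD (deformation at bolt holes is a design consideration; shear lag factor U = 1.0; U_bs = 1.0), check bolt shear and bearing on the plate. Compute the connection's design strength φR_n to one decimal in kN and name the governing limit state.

Bolt shear: A_b = π(16)²/4 = 201.06 mm². φR_n = 0.75 × 372 × 201.06 × 3 × 1 = 168.3 kN.
Bearing (25 mm plate, F_u = 400 MPa): end bolts L_c = 28 − 18/2 = 19, R_n = min(1.2×19×25×400, 2.4×16×25×400) = 228 kN/bolt; interior L_c = 44 − 18 = 26, R_n = 312 kN/bolt. φR_n = 0.75 × (1×228 + 2×312) = 639.0 kN.
Governing: min(168.3, 639.0) = 168.3 kN → bolt shear.

168.3 kN (bolt shear governs)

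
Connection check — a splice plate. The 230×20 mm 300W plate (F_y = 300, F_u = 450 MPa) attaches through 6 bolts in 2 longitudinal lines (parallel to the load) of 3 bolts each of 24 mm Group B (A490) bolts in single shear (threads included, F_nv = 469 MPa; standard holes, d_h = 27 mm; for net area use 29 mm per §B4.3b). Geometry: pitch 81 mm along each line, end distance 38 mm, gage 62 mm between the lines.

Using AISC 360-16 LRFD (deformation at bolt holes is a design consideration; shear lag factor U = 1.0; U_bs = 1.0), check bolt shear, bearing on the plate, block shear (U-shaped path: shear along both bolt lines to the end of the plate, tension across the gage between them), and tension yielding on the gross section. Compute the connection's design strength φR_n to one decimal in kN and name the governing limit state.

954.8 kN (bolt shear governs)

Bolt shear: A_b = π(24)²/4 = 452.39 mm². φR_n = 0.75 × 469 × 452.39 × 6 × 1 = 954.8 kN.
Bearing (20 mm plate, F_u = 450 MPa): end bolts L_c = 38 − 27/2 = 24.5, R_n = min(1.2×24.5×20×450, 2.4×24×20×450) = 264.6 kN/bolt; interior L_c = 81 − 27 = 54, R_n = 518.4 kN/bolt. φR_n = 0.75 × (2×264.6 + 4×518.4) = 1952.1 kN.
Block shear: shear path 2×[38+2×81] = 2×200 mm, A_gv = 8000, A_nv = 2×(200 − 2.5×29)×20 = 5100 mm²; tension across gage: (62 − 1×29)×20 = 660 mm². R_n = min(0.6×450×5100, 0.6×300×8000) + 1.0×450×660 = min(1377, 1440) + 297 = 1674 kN. φR_n = 0.75 × 1674 = 1255.5 kN.
Tension yield (gross): A_g = 230×20 = 4600 mm². φR_n = 0.90 × 300 × 4600 = 1242.0 kN.
Governing: min(954.8, 1952.1, 1255.5, 1242.0) = 954.8 kN → bolt shear.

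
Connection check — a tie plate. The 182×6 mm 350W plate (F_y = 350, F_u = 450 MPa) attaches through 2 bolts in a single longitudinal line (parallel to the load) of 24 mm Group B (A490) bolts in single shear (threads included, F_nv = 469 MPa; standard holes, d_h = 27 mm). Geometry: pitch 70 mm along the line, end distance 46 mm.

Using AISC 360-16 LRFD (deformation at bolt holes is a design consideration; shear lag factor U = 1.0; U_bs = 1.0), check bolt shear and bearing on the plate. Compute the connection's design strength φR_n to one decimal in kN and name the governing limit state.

Bolt shear: A_b = π(24)²/4 = 452.39 mm². φR_n = 0.75 × 469 × 452.39 × 2 × 1 = 318.3 kN.
Bearing (6 mm plate, F_u = 450 MPa): end bolts L_c = 46 − 27/2 = 32.5, R_n = min(1.2×32.5×6×450, 2.4×24×6×450) = 105.3 kN/bolt; interior L_c = 70 − 27 = 43, R_n = 139.32 kN/bolt. φR_n = 0.75 × (1×105.3 + 1×139.32) = 183.5 kN.
Governing: min(318.3, 183.5) = 183.5 kN → bearing.

183.5 kN (bearing governs)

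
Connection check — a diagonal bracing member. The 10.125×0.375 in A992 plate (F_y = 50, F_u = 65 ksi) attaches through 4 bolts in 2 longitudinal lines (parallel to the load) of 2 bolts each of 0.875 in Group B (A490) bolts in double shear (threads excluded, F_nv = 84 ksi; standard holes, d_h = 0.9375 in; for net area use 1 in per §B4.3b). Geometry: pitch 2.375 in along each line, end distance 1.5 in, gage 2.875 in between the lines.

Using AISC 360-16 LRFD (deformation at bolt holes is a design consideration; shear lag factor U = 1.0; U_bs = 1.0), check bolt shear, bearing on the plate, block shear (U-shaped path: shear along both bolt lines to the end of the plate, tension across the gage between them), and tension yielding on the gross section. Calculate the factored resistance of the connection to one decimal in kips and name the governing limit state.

86.4 kips (block shear governs)

Bolt shear: A_b = π(0.875)²/4 = 0.60132 in². φR_n = 0.75 × 84 × 0.60132 × 4 × 2 = 303.1 kips.
Bearing (0.375 in plate, F_u = 65 ksi): end bolts L_c = 1.5 − 0.9375/2 = 1.03125, R_n = min(1.2×1.03125×0.375×65, 2.4×0.875×0.375×65) = 30.164 kips/bolt; interior L_c = 2.375 − 0.9375 = 1.4375, R_n = 42.047 kips/bolt. φR_n = 0.75 × (2×30.164 + 2×42.047) = 108.3 kips.
Block shear: shear path 2×[1.5+1×2.375] = 2×3.875 in, A_gv = 2.9063, A_nv = 2×(3.875 − 1.5×1)×0.375 = 1.7813 in²; tension across gage: (2.875 − 1×1)×0.375 = 0.70313 in². R_n = min(0.6×65×1.7813, 0.6×50×2.9063) + 1.0×65×0.70313 = min(69.471, 87.189) + 45.703 = 115.17 kips. φR_n = 0.75 × 115.17 = 86.4 kips.
Tension yield (gross): A_g = 10.125×0.375 = 3.7969 in². φR_n = 0.90 × 50 × 3.7969 = 170.9 kips.
Governing: min(303.1, 108.3, 86.4, 170.9) = 86.4 kips → block shear.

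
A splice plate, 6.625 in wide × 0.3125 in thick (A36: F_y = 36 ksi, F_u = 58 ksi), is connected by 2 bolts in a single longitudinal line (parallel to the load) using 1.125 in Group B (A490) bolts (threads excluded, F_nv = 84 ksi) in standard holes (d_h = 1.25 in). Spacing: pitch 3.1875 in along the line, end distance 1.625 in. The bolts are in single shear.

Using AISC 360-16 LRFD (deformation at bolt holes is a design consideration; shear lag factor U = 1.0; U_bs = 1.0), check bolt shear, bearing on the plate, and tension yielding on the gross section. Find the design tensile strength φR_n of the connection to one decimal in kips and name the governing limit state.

Bolt shear: A_b = π(1.125)²/4 = 0.99402 in². φR_n = 0.75 × 84 × 0.99402 × 2 × 1 = 125.2 kips.
Bearing (0.3125 in plate, F_u = 58 ksi): end bolts L_c = 1.625 − 1.25/2 = 1, R_n = min(1.2×1×0.3125×58, 2.4×1.125×0.3125×58) = 21.75 kips/bolt; interior L_c = 3.1875 − 1.25 = 1.9375, R_n = 42.141 kips/bolt. φR_n = 0.75 × (1×21.75 + 1×42.141) = 47.9 kips.
Tension yield (gross): A_g = 6.625×0.3125 = 2.0703 in². φR_n = 0.90 × 36 × 2.0703 = 67.1 kips.
Governing: min(125.2, 47.9, 67.1) = 47.9 kips → bearing.

47.9 kips (bearing governs)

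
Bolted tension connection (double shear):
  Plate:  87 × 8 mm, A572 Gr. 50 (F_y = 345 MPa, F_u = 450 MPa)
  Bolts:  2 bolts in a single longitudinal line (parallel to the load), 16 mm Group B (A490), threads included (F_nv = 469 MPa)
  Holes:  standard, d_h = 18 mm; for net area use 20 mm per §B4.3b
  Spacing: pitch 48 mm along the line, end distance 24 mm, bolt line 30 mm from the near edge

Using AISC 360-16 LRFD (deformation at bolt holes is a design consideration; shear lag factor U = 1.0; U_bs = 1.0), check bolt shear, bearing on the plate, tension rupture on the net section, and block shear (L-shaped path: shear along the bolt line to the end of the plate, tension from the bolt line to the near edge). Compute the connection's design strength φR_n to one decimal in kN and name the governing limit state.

Bolt shear: A_b = π(16)²/4 = 201.06 mm². φR_n = 0.75 × 469 × 201.06 × 2 × 2 = 282.9 kN.
Bearing (8 mm plate, F_u = 450 MPa): end bolts L_c = 24 − 18/2 = 15, R_n = min(1.2×15×8×450, 2.4×16×8×450) = 64.8 kN/bolt; interior L_c = 48 − 18 = 30, R_n = 129.6 kN/bolt. φR_n = 0.75 × (1×64.8 + 1×129.6) = 145.8 kN.
Tension rupture (net): A_n = (87 − 1×20)×8 = 536 mm² (U = 1.0, A_e = A_n). φR_n = 0.75 × 450 × 536 = 180.9 kN.
Block shear: shear path 1×[24+1×48] = 1×72 mm, A_gv = 576, A_nv = 1×(72 − 1.5×20)×8 = 336 mm²; tension to near edge: (30 − 0.5×20)×8 = 160 mm². R_n = min(0.6×450×336, 0.6×345×576) + 1.0×450×160 = min(90.72, 119.23) + 72 = 162.72 kN. φR_n = 0.75 × 162.72 = 122.0 kN.
Governing: min(282.9, 145.8, 180.9, 122.0) = 122.0 kN → block shear.

122.0 kN (block shear governs)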